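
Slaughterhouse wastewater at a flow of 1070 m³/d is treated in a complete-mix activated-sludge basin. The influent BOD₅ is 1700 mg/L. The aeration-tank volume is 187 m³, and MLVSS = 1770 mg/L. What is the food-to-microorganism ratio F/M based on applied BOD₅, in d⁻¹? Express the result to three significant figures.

F/M = applied load / biomass = Q·S₀/(V·X) = 1070 × 1700 / (187.0 × 1770) = 5.496 d⁻¹.

F/M ≈ 5.50 d⁻¹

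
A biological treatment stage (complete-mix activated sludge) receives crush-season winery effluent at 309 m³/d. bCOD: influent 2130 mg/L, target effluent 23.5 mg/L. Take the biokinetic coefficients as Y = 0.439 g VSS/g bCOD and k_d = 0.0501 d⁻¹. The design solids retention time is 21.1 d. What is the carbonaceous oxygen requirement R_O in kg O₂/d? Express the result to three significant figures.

Correct the yield for decay: Y_obs = Y/(1 + k_d θ_c) = 0.439 / (1 + 0.0501 × 21.1) = 0.439 / 2.057 = 0.2134.
ΔS = 2130 − 23.5 = 2106 mg/L, so the substrate removal rate is 309 × 2106/1000 = 650.9 kg bCOD/d.
P_X = Y_obs·Q·(S₀ − S) = 0.2134 × 650.9 = 138.9 kg VSS/d.
Carbonaceous O₂ demand = substrate oxidised − cell-mass equivalent = 650.9 − 1.42 × 138.9 = 453.7 kg O₂/d.

R_O ≈ 454 kg O₂/d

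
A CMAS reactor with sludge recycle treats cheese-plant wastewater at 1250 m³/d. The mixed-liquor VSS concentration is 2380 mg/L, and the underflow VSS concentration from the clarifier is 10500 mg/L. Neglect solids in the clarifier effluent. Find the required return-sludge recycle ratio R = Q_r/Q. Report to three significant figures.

R = Q_r/Q = X/(X_r − X) = 2380 / (10500 − 2380) = 0.2931.

R ≈ 0.293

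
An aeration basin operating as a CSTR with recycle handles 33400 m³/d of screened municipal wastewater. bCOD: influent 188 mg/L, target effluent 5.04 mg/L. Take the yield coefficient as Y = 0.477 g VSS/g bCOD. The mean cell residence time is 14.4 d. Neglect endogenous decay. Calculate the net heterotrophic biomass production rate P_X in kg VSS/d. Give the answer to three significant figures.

Since k_d ≈ 0, Y_obs = Y = 0.477 g VSS/g bCOD.
ΔS = 188 − 5.04 = 183.0 mg/L, so the substrate removal rate is 33400 × 183.0/1000 = 6111 kg bCOD/d.
So the net sludge growth is P_X = 0.4770 × 6111 = 2915 kg VSS/d.

P_X ≈ 2910 kg VSS/d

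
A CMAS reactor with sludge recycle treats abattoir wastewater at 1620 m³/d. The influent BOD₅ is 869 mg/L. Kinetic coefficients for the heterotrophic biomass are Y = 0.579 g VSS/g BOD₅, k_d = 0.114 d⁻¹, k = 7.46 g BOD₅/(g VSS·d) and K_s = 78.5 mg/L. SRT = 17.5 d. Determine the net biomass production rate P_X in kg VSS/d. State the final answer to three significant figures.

For a completely mixed reactor with recycle the Lawrence–McCarty relation gives S = K_s·(1 + k_d·θ_c) / [θ_c·(Y·k − k_d) − 1] = 78.5 × (1 + 0.114 × 17.5) / [17.5 × (0.579 × 7.46 − 0.114) − 1] = 235.1 / 72.59 = 3.239 mg/L.
Y_obs = Y / (1 + k_d θ_c) = 0.579 / (1 + 0.114 × 17.5) = 0.579 / 2.995 = 0.1933.
ΔS = 869 − 3.24 = 865.8 mg/L, so the substrate removal rate is 1620 × 865.8/1000 = 1403 kg BOD₅/d.
Biomass produced: P_X = Y_obs·Q·ΔS = 0.1933 × 1403 ≈ 271.1 kg VSS/d.

P_X ≈ 271 kg VSS/d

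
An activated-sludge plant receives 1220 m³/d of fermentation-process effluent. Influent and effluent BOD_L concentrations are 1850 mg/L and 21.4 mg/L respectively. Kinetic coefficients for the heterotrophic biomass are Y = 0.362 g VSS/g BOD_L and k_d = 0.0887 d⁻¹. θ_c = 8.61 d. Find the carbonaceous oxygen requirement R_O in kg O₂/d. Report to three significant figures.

The observed yield is Y_obs = Y/(1 + k_d·θ_c) = 0.362 / (1 + 0.0887 × 8.61) = 0.362 / 1.764 = 0.2052 g VSS per g BOD_L removed.
Mass of BOD_L removed per day: Q(S₀ − S) = 1220 × 1829 g/m³ = 2231 kg/d.
P_X = Y_obs·Q·(S₀ − S) = 0.2052 × 2231 = 457.9 kg VSS/d.
Carbonaceous O₂ demand = substrate oxidised − cell-mass equivalent = 2231 − 1.42 × 457.9 = 1581 kg O₂/d.

R_O ≈ 1580 kg O₂/d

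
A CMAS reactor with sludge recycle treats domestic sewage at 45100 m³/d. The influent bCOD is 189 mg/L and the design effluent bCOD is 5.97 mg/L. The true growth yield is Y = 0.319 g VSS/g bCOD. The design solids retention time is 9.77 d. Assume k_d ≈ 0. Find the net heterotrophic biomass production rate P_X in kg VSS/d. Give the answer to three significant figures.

P_X ≈ 2630 kg VSS/d

Since k_d ≈ 0, Y_obs = Y = 0.319 g VSS/g bCOD.
Q·(S₀ − S) = 45100 × (189 − 5.97) × 10⁻³ = 8255 kg/d removed.
P_X = Y_obs · Q(S₀ − S) = 0.3190 × 8255 = 2633 kg VSS/d.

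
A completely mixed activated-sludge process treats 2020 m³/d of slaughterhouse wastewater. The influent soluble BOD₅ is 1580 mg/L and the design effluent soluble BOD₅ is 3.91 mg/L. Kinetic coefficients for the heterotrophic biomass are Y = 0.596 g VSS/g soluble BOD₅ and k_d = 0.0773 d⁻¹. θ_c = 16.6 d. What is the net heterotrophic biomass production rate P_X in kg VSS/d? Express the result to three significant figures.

The observed yield is Y_obs = Y/(1 + k_d·θ_c) = 0.596 / (1 + 0.0773 × 16.6) = 0.596 / 2.283 = 0.2610 g VSS per g soluble BOD₅ removed.
Q·(S₀ − S) = 2020 × (1580 − 3.91) × 10⁻³ = 3184 kg/d removed.
Biomass produced: P_X = Y_obs·Q·ΔS = 0.2610 × 3184 ≈ 831.1 kg VSS/d.

P_X ≈ 831 kg VSS/d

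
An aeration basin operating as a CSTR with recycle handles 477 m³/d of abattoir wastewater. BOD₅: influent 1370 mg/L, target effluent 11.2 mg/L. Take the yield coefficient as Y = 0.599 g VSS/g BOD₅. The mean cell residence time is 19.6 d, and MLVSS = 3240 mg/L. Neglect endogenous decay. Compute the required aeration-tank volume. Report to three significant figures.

Biomass mass balance (decay neglected): V·X = Y·Q·(S₀ − S)·θ_c, so V = 0.599 × 477 × (1370 − 11.2) × 19.6 / 3240 = 2349 m³.

V ≈ 2350 m³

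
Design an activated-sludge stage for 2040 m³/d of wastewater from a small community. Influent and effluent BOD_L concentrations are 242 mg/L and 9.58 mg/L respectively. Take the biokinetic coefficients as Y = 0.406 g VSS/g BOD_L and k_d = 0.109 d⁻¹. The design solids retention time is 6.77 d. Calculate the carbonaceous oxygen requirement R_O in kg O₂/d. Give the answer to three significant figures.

R_O ≈ 317 kg O₂/d

The observed yield is Y_obs = Y/(1 + k_d·θ_c) = 0.406 / (1 + 0.109 × 6.77) = 0.406 / 1.738 = 0.2336 g VSS per g BOD_L removed.
Q·(S₀ − S) = 2040 × (242 − 9.58) × 10⁻³ = 474.1 kg/d removed.
Biomass synthesised: P_X = Y_obs × 474.1 = 110.8 kg VSS/d.
R_O = Q·(S₀ − S) − 1.42·P_X = 474.1 − 1.42 × 110.8 = 316.9 kg O₂/d.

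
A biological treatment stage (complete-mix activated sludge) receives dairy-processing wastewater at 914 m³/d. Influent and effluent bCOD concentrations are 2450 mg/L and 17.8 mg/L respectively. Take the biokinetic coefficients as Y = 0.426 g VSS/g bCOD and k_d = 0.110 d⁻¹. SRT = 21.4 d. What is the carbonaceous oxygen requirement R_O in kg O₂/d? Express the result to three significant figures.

The observed yield is Y_obs = Y/(1 + k_d·θ_c) = 0.426 / (1 + 0.110 × 21.4) = 0.426 / 3.354 = 0.1270 g VSS per g bCOD removed.
Mass of bCOD removed per day: Q(S₀ − S) = 914 × 2432 g/m³ = 2223 kg/d.
Net sludge production P_X = 0.1270 × 2223 = 282.4 kg VSS/d.
Carbonaceous O₂ demand = substrate oxidised − cell-mass equivalent = 2223 − 1.42 × 282.4 = 1822 kg O₂/d.

R_O ≈ 1820 kg O₂/d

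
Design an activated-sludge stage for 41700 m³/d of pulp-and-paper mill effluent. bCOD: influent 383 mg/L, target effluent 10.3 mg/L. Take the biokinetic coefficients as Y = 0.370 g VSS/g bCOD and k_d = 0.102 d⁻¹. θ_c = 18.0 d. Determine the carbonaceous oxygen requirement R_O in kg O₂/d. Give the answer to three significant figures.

Observed yield with endogenous decay: Y_obs = Y / (1 + k_d·θ_c) = 0.370 / (1 + 0.102 × 18.0) = 0.370 / 2.836 = 0.1305 g VSS/g bCOD.
Q·(S₀ − S) = 41700 × (383 − 10.3) × 10⁻³ = 15542 kg/d removed.
Biomass synthesised: P_X = Y_obs × 15542 = 2028 kg VSS/d.
Carbonaceous O₂ demand = substrate oxidised − cell-mass equivalent = 15542 − 1.42 × 2028 = 12662 kg O₂/d.

R_O ≈ 12700 kg O₂/d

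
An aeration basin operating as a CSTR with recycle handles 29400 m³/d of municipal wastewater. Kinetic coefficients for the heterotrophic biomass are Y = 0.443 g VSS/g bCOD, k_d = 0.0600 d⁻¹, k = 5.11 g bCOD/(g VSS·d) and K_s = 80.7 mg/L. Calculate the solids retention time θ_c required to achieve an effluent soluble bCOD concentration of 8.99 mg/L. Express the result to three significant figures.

θ_c ≈ 5.99 d

Specific growth rate at S = 8.99 mg/L: μ = YkS/(K_s+S) = 0.443·5.11·8.99/(80.7+8.99) = 0.2269 d⁻¹.
Then 1/θ_c = μ − k_d = 0.2269 − 0.0600 = 0.1669 d⁻¹, giving θ_c = 5.992 d.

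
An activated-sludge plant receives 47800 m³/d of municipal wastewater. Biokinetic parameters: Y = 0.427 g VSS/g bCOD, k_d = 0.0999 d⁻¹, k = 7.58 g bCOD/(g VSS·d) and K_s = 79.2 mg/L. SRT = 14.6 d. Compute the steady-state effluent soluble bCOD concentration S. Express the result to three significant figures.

For a completely mixed reactor with recycle the Lawrence–McCarty relation gives S = K_s·(1 + k_d·θ_c) / [θ_c·(Y·k − k_d) − 1] = 79.2 × (1 + 0.0999 × 14.6) / [14.6 × (0.427 × 7.58 − 0.0999) − 1] = 194.7 / 44.80 = 4.347 mg/L.

S ≈ 4.35 mg/L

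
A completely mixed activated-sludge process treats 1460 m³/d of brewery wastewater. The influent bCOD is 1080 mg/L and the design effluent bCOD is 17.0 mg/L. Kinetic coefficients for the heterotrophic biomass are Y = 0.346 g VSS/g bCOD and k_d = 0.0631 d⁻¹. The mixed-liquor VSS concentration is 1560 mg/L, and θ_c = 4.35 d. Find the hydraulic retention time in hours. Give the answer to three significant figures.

τ ≈ 19.3 h

From the SRT design equation V = Y Q (S₀−S) θ_c / [X (1 + k_d θ_c)] = 0.346 × 1460 × (1080 − 17.0) × 4.35 / [1560 × (1 + 0.0631 × 4.35)] = 2.34×10^6 / 1988 = 1175 m³.
Hydraulic retention time τ = V/Q = 1175 / 1460 = 0.8047 d = 19.31 h.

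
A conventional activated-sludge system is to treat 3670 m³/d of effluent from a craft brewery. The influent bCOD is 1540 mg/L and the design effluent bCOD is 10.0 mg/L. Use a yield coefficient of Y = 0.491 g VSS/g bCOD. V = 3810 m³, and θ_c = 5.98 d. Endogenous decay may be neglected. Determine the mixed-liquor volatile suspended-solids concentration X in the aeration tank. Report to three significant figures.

Without decay, X = Y Q (S₀−S) θ_c / V = 0.491 × 3670 × (1540 − 10.0) × 5.98 / 3810 = 4327 mg/L.

X ≈ 4330 mg/L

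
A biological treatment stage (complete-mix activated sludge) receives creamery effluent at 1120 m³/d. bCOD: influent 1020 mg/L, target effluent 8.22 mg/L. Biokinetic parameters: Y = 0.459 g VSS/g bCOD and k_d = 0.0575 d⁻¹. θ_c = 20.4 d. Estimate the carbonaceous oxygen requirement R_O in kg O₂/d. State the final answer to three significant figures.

R_O ≈ 793 kg O₂/d

Observed yield with endogenous decay: Y_obs = Y / (1 + k_d·θ_c) = 0.459 / (1 + 0.0575 × 20.4) = 0.459 / 2.173 = 0.2112 g VSS/g bCOD.
Q·(S₀ − S) = 1120 × (1020 − 8.22) × 10⁻³ = 1133 kg/d removed.
Net sludge production P_X = 0.2112 × 1133 = 239.4 kg VSS/d.
R_O = Q·(S₀ − S) − 1.42·P_X = 1133 − 1.42 × 239.4 = 793.3 kg O₂/d.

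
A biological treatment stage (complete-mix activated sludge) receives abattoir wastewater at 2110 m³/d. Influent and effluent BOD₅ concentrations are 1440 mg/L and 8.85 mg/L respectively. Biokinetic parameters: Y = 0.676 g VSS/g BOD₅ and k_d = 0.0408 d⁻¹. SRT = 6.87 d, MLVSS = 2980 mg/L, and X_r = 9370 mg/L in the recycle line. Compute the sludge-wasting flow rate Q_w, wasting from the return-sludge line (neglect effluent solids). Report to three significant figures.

Q_w ≈ 170 m³/d

Rearranging the biomass balance for a CMAS with decay, V = Y·Q·ΔS·θ_c / [X·(1+k_d θ_c)] = 0.676 × 2110 × (1440 − 8.85) × 6.87 / [2980 × (1 + 0.0408 × 6.87)] = 1.4×10^7 / 3815 = 3676 m³.
θ_c = V·X/(Q_w·X_r) when wasting from the recycle, so Q_w = V·X/(θ_c·X_r) = 3676 × 2980 / (6.87 × 9370) = 170.2 m³/d.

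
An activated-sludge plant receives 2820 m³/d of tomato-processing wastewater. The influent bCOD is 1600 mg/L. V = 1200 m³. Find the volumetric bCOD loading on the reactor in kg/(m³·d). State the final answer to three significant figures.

Volumetric loading L_v = Q·S₀ / V = 2820 × 1600 g/m³ / 1200 m³ = 3760 g/(m³·d) = 3.760 kg bCOD/(m³·d).

L_v ≈ 3.76 kg bCOD/(m³·d)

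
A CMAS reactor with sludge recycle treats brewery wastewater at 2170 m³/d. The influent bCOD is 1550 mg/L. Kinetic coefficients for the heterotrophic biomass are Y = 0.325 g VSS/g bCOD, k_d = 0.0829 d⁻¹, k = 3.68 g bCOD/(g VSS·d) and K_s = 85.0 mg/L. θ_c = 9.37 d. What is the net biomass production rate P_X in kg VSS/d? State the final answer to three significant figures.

From the Monod/SRT balance for a CMAS, S = K_s·(1+k_d θ_c)/[θ_c·(Y k − k_d) − 1] = 85.0 × (1 + 0.0829 × 9.37) / [9.37 × (0.325 × 3.68 − 0.0829) − 1] = 151.0 / 9.430 = 16.02 mg/L.
Correct the yield for decay: Y_obs = Y/(1 + k_d θ_c) = 0.325 / (1 + 0.0829 × 9.37) = 0.325 / 1.777 = 0.1829.
Q·(S₀ − S) = 2170 × (1550 − 16.0) × 10⁻³ = 3329 kg/d removed.
So the net sludge growth is P_X = 0.1829 × 3329 = 608.9 kg VSS/d.

P_X ≈ 609 kg VSS/d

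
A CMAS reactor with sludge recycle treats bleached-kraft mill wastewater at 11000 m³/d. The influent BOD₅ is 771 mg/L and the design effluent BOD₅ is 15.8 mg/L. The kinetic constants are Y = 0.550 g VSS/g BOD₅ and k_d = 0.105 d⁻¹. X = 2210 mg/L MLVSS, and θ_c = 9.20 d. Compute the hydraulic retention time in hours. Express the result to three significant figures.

τ ≈ 21.1 h

From the SRT design equation V = Y Q (S₀−S) θ_c / [X (1 + k_d θ_c)] = 0.550 × 11000 × (771 − 15.8) × 9.20 / [2210 × (1 + 0.105 × 9.20)] = 4.2×10^7 / 4345 = 9675 m³.
τ = V/Q = 9675/11000 = 0.8795 d, or 21.11 h.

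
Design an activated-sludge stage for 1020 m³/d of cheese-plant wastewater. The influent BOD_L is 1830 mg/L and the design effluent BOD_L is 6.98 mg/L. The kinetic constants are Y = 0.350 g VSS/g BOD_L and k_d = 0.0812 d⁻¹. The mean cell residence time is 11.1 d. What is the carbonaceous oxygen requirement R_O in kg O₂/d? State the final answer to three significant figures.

The observed yield is Y_obs = Y/(1 + k_d·θ_c) = 0.350 / (1 + 0.0812 × 11.1) = 0.350 / 1.901 = 0.1841 g VSS per g BOD_L removed.
Q·(S₀ − S) = 1020 × (1830 − 6.98) × 10⁻³ = 1859 kg/d removed.
P_X = Y_obs·Q·(S₀ − S) = 0.1841 × 1859 = 342.3 kg VSS/d.
R_O = Q·ΔS − 1.42 P_X = 1859 − 486.1 = 1373 kg O₂/d.

R_O ≈ 1370 kg O₂/d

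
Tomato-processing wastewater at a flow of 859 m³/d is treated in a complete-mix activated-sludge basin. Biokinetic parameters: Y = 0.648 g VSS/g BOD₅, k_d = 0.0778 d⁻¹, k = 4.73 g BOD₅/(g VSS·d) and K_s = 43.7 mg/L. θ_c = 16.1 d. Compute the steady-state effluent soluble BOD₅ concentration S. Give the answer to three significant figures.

For a completely mixed reactor with recycle the Lawrence–McCarty relation gives S = K_s·(1 + k_d·θ_c) / [θ_c·(Y·k − k_d) − 1] = 43.7 × (1 + 0.0778 × 16.1) / [16.1 × (0.648 × 4.73 − 0.0778) − 1] = 98.44 / 47.09 = 2.090 mg/L.

S ≈ 2.09 mg/L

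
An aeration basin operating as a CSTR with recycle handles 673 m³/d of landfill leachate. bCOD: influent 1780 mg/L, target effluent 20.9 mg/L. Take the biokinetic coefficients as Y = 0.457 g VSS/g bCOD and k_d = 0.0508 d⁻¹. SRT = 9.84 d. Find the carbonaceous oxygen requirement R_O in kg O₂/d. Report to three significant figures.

R_O ≈ 672 kg O₂/d

Y_obs = Y / (1 + k_d θ_c) = 0.457 / (1 + 0.0508 × 9.84) = 0.457 / 1.500 = 0.3047.
Substrate removed = Q·(S₀ − S) = 673 m³/d × (1780 − 20.9) g/m³ = 1.18×10^6 g/d = 1184 kg/d.
P_X = Y_obs·Q·(S₀ − S) = 0.3047 × 1184 = 360.7 kg VSS/d.
R_O = Q·(S₀ − S) − 1.42·P_X = 1184 − 1.42 × 360.7 = 671.7 kg O₂/d.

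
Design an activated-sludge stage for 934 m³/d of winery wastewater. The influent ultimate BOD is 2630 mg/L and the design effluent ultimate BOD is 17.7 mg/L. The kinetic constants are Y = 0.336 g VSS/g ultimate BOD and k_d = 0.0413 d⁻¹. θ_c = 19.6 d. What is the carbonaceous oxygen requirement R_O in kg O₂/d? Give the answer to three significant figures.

R_O ≈ 1800 kg O₂/d

Observed yield with endogenous decay: Y_obs = Y / (1 + k_d·θ_c) = 0.336 / (1 + 0.0413 × 19.6) = 0.336 / 1.809 = 0.1857 g VSS/g ultimate BOD.
Mass of ultimate BOD removed per day: Q(S₀ − S) = 934 × 2612 g/m³ = 2440 kg/d.
P_X = Y_obs·Q·(S₀ − S) = 0.1857 × 2440 = 453.1 kg VSS/d.
Carbonaceous O₂ demand = substrate oxidised − cell-mass equivalent = 2440 − 1.42 × 453.1 = 1797 kg O₂/d.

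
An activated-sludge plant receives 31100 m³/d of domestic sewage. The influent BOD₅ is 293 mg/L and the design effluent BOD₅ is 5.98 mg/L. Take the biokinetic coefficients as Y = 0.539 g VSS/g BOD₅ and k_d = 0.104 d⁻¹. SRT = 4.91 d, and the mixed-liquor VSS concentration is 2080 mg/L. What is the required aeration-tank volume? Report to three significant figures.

V ≈ 7520 m³

From the SRT design equation V = Y Q (S₀−S) θ_c / [X (1 + k_d θ_c)] = 0.539 × 31100 × (293 − 5.98) × 4.91 / [2080 × (1 + 0.104 × 4.91)] = 2.36×10^7 / 3142 = 7518 m³.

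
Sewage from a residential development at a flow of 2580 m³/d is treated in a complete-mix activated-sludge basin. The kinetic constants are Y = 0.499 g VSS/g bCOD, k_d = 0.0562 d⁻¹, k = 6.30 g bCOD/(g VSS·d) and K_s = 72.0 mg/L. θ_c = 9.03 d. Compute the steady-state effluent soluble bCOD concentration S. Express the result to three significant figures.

S ≈ 4.04 mg/L

From the Monod/SRT balance for a CMAS, S = K_s·(1+k_d θ_c)/[θ_c·(Y k − k_d) − 1] = 72.0 × (1 + 0.0562 × 9.03) / [9.03 × (0.499 × 6.30 − 0.0562) − 1] = 108.5 / 26.88 = 4.038 mg/L.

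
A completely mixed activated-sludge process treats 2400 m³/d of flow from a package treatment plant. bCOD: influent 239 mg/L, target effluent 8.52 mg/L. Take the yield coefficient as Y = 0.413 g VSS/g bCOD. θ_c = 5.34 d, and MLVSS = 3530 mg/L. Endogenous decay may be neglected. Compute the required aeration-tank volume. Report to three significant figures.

V ≈ 346 m³

With k_d = 0 the design equation reduces to V = Y Q (S₀−S) θ_c / X = 0.413 × 2400 × (239 − 8.52) × 5.34 / 3530 = 345.6 m³.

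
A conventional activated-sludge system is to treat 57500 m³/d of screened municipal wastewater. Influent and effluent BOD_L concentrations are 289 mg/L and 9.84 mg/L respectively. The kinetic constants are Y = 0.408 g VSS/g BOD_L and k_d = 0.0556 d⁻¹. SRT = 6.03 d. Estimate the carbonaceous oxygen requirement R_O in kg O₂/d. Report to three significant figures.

Correct the yield for decay: Y_obs = Y/(1 + k_d θ_c) = 0.408 / (1 + 0.0556 × 6.03) = 0.408 / 1.335 = 0.3056.
ΔS = 289 − 9.84 = 279.2 mg/L, so the substrate removal rate is 57500 × 279.2/1000 = 16052 kg BOD_L/d.
P_X = Y_obs·Q·(S₀ − S) = 0.3056 × 16052 = 4905 kg VSS/d.
R_O = Q·ΔS − 1.42 P_X = 16052 − 6965 = 9087 kg O₂/d.

R_O ≈ 9090 kg O₂/d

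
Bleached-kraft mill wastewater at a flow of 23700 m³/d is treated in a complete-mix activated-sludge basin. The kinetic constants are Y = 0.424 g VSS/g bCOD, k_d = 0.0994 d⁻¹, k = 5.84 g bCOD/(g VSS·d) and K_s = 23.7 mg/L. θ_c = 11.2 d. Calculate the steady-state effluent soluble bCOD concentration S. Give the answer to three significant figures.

Effluent substrate depends only on kinetics and SRT: S = K_s(1 + k_d θ_c) / [θ_c(Yk − k_d) − 1] = 23.7 × (1 + 0.0994 × 11.2) / [11.2 × (0.424 × 5.84 − 0.0994) − 1] = 50.08 / 25.62 = 1.955 mg/L.

S ≈ 1.95 mg/L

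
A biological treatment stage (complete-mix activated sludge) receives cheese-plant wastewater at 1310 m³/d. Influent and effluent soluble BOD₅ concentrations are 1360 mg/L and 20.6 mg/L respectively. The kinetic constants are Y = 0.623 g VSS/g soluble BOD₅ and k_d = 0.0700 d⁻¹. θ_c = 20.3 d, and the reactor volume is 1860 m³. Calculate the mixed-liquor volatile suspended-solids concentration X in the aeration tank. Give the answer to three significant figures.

X ≈ 4930 mg/L

Solving the biomass balance for X: X = Y Q (S₀−S) θ_c / [V (1+k_d θ_c)] = 0.623 × 1310 × (1360 − 20.6) × 20.3 / [1860 × (1 + 0.0700 × 20.3)] = 4928 mg/L.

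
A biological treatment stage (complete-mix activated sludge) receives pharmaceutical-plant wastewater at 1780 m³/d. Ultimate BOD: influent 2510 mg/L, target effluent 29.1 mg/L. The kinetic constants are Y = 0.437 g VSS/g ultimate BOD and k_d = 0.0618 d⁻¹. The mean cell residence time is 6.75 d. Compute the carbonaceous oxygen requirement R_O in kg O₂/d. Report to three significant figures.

R_O ≈ 2480 kg O₂/d

Correct the yield for decay: Y_obs = Y/(1 + k_d θ_c) = 0.437 / (1 + 0.0618 × 6.75) = 0.437 / 1.417 = 0.3084.
Substrate removed = Q·(S₀ − S) = 1780 m³/d × (2510 − 29.1) g/m³ = 4.42×10^6 g/d = 4416 kg/d.
P_X = Y_obs·Q·(S₀ − S) = 0.3084 × 4416 = 1362 kg VSS/d.
R_O = Q·ΔS − 1.42 P_X = 4416 − 1934 = 2482 kg O₂/d.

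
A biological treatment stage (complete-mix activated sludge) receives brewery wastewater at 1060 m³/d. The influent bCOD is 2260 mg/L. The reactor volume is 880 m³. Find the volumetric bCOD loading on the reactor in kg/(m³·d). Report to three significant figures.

L_v = Q S₀ / V = 1060 × 2260 × 10⁻³ / 880.0 = 2.722 kg/(m³·d).

L_v ≈ 2.72 kg bCOD/(m³·d)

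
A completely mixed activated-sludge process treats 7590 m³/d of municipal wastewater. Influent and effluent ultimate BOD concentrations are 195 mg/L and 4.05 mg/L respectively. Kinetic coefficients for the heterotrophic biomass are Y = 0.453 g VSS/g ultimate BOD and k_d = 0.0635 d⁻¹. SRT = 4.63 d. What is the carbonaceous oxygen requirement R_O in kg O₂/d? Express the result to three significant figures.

R_O ≈ 729 kg O₂/d

Correct the yield for decay: Y_obs = Y/(1 + k_d θ_c) = 0.453 / (1 + 0.0635 × 4.63) = 0.453 / 1.294 = 0.3501.
Q·(S₀ − S) = 7590 × (195 − 4.05) × 10⁻³ = 1449 kg/d removed.
Biomass synthesised: P_X = Y_obs × 1449 = 507.4 kg VSS/d.
R_O = Q·(S₀ − S) − 1.42·P_X = 1449 − 1.42 × 507.4 = 728.8 kg O₂/d.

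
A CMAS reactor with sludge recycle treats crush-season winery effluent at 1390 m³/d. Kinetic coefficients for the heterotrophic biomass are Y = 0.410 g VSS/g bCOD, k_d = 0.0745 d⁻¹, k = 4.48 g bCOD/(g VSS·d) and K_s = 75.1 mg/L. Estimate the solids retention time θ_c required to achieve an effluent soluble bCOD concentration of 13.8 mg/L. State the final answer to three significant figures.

θ_c ≈ 4.75 d

From 1/θ_c = Y·k·S/(K_s + S) − k_d: Y·k·S/(K_s+S) = 0.410 × 4.48 × 13.8 / (75.1 + 13.8) = 0.2851 d⁻¹.
θ_c = 1/(μ − k_d) = 1/(0.2851 − 0.0745) = 1/0.2106 = 4.748 d.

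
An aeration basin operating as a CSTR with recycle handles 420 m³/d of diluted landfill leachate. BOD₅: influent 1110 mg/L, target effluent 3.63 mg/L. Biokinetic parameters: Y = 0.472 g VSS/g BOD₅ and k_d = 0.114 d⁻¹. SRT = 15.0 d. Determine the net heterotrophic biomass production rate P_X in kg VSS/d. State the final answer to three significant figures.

Y_obs = Y / (1 + k_d θ_c) = 0.472 / (1 + 0.114 × 15.0) = 0.472 / 2.710 = 0.1742.
ΔS = 1110 − 3.63 = 1106 mg/L, so the substrate removal rate is 420 × 1106/1000 = 464.7 kg BOD₅/d.
P_X = Y_obs · Q(S₀ − S) = 0.1742 × 464.7 = 80.93 kg VSS/d.

P_X ≈ 80.9 kg VSS/d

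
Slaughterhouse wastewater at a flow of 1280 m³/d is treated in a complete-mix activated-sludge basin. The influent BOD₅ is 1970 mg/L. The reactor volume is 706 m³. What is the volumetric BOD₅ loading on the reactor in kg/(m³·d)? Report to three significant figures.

L_v ≈ 3.57 kg BOD₅/(m³·d)

L_v = Q S₀ / V = 1280 × 1970 × 10⁻³ / 706.0 = 3.572 kg/(m³·d).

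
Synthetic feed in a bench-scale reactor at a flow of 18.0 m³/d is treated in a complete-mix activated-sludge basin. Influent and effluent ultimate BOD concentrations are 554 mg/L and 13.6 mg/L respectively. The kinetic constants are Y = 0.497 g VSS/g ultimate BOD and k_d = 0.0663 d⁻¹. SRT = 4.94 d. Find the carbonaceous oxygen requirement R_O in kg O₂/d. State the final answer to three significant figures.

Observed yield with endogenous decay: Y_obs = Y / (1 + k_d·θ_c) = 0.497 / (1 + 0.0663 × 4.94) = 0.497 / 1.328 = 0.3744 g VSS/g ultimate BOD.
Mass of ultimate BOD removed per day: Q(S₀ − S) = 18.0 × 540.4 g/m³ = 9.727 kg/d.
Biomass synthesised: P_X = Y_obs × 9.727 = 3.642 kg VSS/d.
R_O = Q·(S₀ − S) − 1.42·P_X = 9.727 − 1.42 × 3.642 = 4.556 kg O₂/d.

R_O ≈ 4.56 kg O₂/d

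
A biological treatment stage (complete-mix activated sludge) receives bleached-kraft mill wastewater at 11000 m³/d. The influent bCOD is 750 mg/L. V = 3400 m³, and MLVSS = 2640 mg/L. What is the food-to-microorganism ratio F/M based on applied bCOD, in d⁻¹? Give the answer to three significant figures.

F/M ≈ 0.919 d⁻¹

Food-to-microorganism ratio F/M = Q S₀ / (V X) = 11000 × 750 / (3400 × 2640) = 0.9191 d⁻¹.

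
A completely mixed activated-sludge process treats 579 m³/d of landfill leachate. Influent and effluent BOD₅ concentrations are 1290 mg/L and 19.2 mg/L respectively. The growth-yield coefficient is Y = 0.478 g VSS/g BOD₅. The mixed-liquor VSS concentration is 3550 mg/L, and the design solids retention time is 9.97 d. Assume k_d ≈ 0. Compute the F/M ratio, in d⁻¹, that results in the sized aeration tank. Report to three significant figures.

Biomass mass balance (decay neglected): V·X = Y·Q·(S₀ − S)·θ_c, so V = 0.478 × 579 × (1290 − 19.2) × 9.97 / 3550 = 987.8 m³.
F/M = Q·S₀ / (V·X) = 579 × 1290 / (987.8 × 3550) = 0.2130 g BOD₅·(g VSS·d)⁻¹.

F/M ≈ 0.213 d⁻¹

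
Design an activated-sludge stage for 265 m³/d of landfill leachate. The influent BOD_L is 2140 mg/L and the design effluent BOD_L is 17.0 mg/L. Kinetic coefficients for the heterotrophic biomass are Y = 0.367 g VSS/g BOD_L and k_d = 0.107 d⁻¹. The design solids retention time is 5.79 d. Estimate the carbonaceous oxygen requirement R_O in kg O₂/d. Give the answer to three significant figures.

R_O ≈ 382 kg O₂/d

Correct the yield for decay: Y_obs = Y/(1 + k_d θ_c) = 0.367 / (1 + 0.107 × 5.79) = 0.367 / 1.620 = 0.2266.
ΔS = 2140 − 17.0 = 2123 mg/L, so the substrate removal rate is 265 × 2123/1000 = 562.6 kg BOD_L/d.
Net sludge production P_X = 0.2266 × 562.6 = 127.5 kg VSS/d.
Carbonaceous O₂ demand = substrate oxidised − cell-mass equivalent = 562.6 − 1.42 × 127.5 = 381.6 kg O₂/d.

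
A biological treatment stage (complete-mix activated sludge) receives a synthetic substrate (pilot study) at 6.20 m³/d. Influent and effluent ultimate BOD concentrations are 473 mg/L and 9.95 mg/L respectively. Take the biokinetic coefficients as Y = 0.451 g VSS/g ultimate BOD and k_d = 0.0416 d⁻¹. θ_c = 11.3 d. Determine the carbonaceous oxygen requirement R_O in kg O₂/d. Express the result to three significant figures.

The observed yield is Y_obs = Y/(1 + k_d·θ_c) = 0.451 / (1 + 0.0416 × 11.3) = 0.451 / 1.470 = 0.3068 g VSS per g ultimate BOD removed.
Q·(S₀ − S) = 6.20 × (473 − 9.95) × 10⁻³ = 2.871 kg/d removed.
P_X = Y_obs·Q·(S₀ − S) = 0.3068 × 2.871 = 0.8808 kg VSS/d.
R_O = Q·ΔS − 1.42 P_X = 2.871 − 1.251 = 1.620 kg O₂/d.

R_O ≈ 1.62 kg O₂/d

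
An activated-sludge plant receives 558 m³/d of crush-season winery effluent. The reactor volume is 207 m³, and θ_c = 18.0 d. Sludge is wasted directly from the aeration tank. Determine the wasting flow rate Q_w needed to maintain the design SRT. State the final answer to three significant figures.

Q_w ≈ 11.5 m³/d

For wasting at MLVSS concentration, Q_w = V/θ_c = 207.0/18.0 = 11.50 m³/d.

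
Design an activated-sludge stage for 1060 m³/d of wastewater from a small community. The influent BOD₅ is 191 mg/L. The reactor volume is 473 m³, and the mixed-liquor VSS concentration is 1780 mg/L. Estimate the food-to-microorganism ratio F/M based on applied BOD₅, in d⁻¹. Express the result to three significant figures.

F/M ≈ 0.240 d⁻¹

Food-to-microorganism ratio F/M = Q S₀ / (V X) = 1060 × 191 / (473.0 × 1780) = 0.2405 d⁻¹.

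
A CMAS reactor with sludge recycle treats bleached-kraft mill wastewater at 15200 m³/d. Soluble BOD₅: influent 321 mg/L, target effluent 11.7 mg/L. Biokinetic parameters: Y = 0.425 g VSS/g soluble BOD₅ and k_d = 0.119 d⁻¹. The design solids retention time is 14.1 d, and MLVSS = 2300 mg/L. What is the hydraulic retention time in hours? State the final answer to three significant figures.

τ ≈ 7.22 h

From the SRT design equation V = Y Q (S₀−S) θ_c / [X (1 + k_d θ_c)] = 0.425 × 15200 × (321 − 11.7) × 14.1 / [2300 × (1 + 0.119 × 14.1)] = 2.82×10^7 / 6159 = 4574 m³.
Hydraulic retention time τ = V/Q = 4574 / 15200 = 0.3009 d = 7.222 h.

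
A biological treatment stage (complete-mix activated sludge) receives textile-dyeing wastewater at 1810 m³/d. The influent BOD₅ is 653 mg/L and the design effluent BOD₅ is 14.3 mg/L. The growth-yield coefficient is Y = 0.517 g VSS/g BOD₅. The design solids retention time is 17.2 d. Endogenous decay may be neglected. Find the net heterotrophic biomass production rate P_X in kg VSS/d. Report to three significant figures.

P_X ≈ 598 kg VSS/d

No decay correction is needed, so Y_obs = Y = 0.517.
Substrate removed = Q·(S₀ − S) = 1810 m³/d × (653 − 14.3) g/m³ = 1.16×10^6 g/d = 1156 kg/d.
Biomass produced: P_X = Y_obs·Q·ΔS = 0.5170 × 1156 ≈ 597.7 kg VSS/d.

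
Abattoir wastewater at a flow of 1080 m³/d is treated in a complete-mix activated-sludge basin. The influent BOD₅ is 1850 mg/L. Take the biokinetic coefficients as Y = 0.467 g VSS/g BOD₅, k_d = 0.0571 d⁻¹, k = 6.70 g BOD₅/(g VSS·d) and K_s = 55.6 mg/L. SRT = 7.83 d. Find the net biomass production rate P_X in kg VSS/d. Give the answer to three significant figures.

Effluent substrate depends only on kinetics and SRT: S = K_s(1 + k_d θ_c) / [θ_c(Yk − k_d) − 1] = 55.6 × (1 + 0.0571 × 7.83) / [7.83 × (0.467 × 6.70 − 0.0571) − 1] = 80.46 / 23.05 = 3.490 mg/L.
The observed yield is Y_obs = Y/(1 + k_d·θ_c) = 0.467 / (1 + 0.0571 × 7.83) = 0.467 / 1.447 = 0.3227 g VSS per g BOD₅ removed.
Substrate removed = Q·(S₀ − S) = 1080 m³/d × (1850 − 3.49) g/m³ = 1.99×10^6 g/d = 1994 kg/d.
So the net sludge growth is P_X = 0.3227 × 1994 = 643.6 kg VSS/d.

P_X ≈ 644 kg VSS/d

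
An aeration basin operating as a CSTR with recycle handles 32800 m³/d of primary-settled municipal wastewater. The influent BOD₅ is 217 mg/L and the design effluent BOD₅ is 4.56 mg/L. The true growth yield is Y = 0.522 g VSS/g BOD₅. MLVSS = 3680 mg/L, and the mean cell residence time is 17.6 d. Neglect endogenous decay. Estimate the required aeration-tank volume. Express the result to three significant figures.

With k_d = 0 the design equation reduces to V = Y Q (S₀−S) θ_c / X = 0.522 × 32800 × (217 − 4.56) × 17.6 / 3680 = 17396 m³.

V ≈ 17400 m³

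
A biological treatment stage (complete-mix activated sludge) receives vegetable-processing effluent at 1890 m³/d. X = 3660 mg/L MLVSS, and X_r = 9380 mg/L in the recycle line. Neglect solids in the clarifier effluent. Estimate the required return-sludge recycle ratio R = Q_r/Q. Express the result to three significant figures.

R ≈ 0.640

Solids balance on the clarifier gives (1+R)X = R·X_r, so R = X/(X_r − X) = 3660 / (9380 − 3660) = 0.6399.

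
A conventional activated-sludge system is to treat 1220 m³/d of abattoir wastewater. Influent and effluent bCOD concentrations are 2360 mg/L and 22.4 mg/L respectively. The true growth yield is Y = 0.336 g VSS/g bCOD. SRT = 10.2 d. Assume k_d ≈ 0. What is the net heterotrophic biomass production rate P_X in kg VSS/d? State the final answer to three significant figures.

Since k_d ≈ 0, Y_obs = Y = 0.336 g VSS/g bCOD.
Mass of bCOD removed per day: Q(S₀ − S) = 1220 × 2338 g/m³ = 2852 kg/d.
P_X = Y_obs · Q(S₀ − S) = 0.3360 × 2852 = 958.2 kg VSS/d.

P_X ≈ 958 kg VSS/d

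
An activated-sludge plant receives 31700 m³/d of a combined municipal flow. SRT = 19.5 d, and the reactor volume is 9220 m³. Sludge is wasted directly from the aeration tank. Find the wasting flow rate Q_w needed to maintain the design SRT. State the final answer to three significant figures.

Wasting from the aeration tank: Q_w = V / θ_c = 9220 / 19.5 = 472.8 m³/d.

Q_w ≈ 473 m³/d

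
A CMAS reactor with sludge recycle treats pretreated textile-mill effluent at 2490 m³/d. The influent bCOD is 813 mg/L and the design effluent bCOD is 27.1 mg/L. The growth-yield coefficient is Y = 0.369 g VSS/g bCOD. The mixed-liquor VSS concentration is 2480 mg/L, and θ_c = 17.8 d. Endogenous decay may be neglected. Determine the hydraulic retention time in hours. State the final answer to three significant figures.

τ ≈ 50.0 h

V·X = Y·Q·ΔS·θ_c gives V = 0.369 × 2490 × (813 − 27.1) × 17.8 / 2480 = 5183 m³.
τ = V/Q = 5183/2490 = 2.081 d, or 49.95 h.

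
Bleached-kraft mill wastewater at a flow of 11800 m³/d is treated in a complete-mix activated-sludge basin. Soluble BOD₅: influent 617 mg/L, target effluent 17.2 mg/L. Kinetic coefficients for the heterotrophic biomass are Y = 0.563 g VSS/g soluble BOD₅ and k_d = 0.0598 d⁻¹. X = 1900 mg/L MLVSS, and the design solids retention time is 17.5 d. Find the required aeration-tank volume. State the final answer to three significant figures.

V ≈ 17900 m³

Steady-state biomass mass balance: V·X·(1 + k_d·θ_c) = Y·Q·(S₀ − S)·θ_c, so V = 0.563 × 11800 × (617 − 17.2) × 17.5 / [1900 × (1 + 0.0598 × 17.5)] = 6.97×10^7 / 3888 = 17934 m³.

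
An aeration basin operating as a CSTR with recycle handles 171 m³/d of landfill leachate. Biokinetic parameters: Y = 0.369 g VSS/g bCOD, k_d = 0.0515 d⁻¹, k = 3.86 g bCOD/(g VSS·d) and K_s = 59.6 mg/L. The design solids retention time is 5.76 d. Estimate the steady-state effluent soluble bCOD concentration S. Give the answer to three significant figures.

For a completely mixed reactor with recycle the Lawrence–McCarty relation gives S = K_s·(1 + k_d·θ_c) / [θ_c·(Y·k − k_d) − 1] = 59.6 × (1 + 0.0515 × 5.76) / [5.76 × (0.369 × 3.86 − 0.0515) − 1] = 77.28 / 6.908 = 11.19 mg/L.

S ≈ 11.2 mg/L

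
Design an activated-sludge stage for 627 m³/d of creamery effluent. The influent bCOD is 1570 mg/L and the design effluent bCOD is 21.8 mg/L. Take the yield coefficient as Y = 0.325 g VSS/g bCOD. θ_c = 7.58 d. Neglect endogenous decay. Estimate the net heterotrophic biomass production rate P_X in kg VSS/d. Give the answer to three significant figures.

With endogenous decay neglected, the observed yield equals the true yield: Y_obs = Y = 0.325 g VSS/g bCOD.
Substrate removed = Q·(S₀ − S) = 627 m³/d × (1570 − 21.8) g/m³ = 9.71×10^5 g/d = 970.7 kg/d.
P_X = Y_obs · Q(S₀ − S) = 0.3250 × 970.7 = 315.5 kg VSS/d.

P_X ≈ 315 kg VSS/d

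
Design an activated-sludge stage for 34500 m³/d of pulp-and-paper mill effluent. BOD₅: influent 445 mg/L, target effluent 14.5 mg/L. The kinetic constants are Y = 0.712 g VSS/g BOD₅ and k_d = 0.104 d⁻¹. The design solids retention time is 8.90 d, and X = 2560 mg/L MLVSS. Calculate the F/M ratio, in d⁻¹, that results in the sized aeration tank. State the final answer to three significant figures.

Rearranging the biomass balance for a CMAS with decay, V = Y·Q·ΔS·θ_c / [X·(1+k_d θ_c)] = 0.712 × 34500 × (445 − 14.5) × 8.90 / [2560 × (1 + 0.104 × 8.90)] = 9.41×10^7 / 4930 = 19092 m³.
Food-to-microorganism ratio F/M = Q S₀ / (V X) = 34500 × 445 / (19092 × 2560) = 0.3141 d⁻¹.

F/M ≈ 0.314 d⁻¹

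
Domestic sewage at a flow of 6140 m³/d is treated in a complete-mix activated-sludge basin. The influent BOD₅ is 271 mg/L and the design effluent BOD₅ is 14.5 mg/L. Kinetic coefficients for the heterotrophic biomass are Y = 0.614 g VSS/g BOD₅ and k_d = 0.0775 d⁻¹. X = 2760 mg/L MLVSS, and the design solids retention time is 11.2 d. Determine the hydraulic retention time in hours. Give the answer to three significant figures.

Steady-state biomass mass balance: V·X·(1 + k_d·θ_c) = Y·Q·(S₀ − S)·θ_c, so V = 0.614 × 6140 × (271 − 14.5) × 11.2 / [2760 × (1 + 0.0775 × 11.2)] = 1.08×10^7 / 5156 = 2101 m³.
τ = V/Q = 2101/6140 = 0.3421 d, or 8.211 h.

τ ≈ 8.21 h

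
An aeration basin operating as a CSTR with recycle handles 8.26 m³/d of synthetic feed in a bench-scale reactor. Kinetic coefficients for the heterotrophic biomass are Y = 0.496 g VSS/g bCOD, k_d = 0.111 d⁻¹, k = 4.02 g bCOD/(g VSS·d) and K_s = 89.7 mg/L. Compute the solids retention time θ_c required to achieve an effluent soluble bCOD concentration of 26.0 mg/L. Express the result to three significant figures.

Specific growth rate at S = 26.0 mg/L: μ = YkS/(K_s+S) = 0.496·4.02·26.0/(89.7+26.0) = 0.4481 d⁻¹.
1/θ_c = 0.4481 − 0.111 = 0.3371 d⁻¹, so θ_c = 2.967 d.

θ_c ≈ 2.97 d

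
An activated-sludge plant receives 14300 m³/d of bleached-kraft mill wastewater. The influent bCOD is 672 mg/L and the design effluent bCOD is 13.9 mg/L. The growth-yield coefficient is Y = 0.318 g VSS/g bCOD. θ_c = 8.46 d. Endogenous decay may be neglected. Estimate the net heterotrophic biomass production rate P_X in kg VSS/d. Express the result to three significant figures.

P_X ≈ 2990 kg VSS/d

Since k_d ≈ 0, Y_obs = Y = 0.318 g VSS/g bCOD.
Q·(S₀ − S) = 14300 × (672 − 13.9) × 10⁻³ = 9411 kg/d removed.
Biomass produced: P_X = Y_obs·Q·ΔS = 0.3180 × 9411 ≈ 2993 kg VSS/d.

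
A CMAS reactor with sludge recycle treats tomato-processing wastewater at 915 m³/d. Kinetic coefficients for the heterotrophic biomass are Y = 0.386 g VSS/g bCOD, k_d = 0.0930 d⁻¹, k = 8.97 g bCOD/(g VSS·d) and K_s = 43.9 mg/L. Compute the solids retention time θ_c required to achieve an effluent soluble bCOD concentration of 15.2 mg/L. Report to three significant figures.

θ_c ≈ 1.25 d

Specific growth rate at S = 15.2 mg/L: μ = YkS/(K_s+S) = 0.386·8.97·15.2/(43.9+15.2) = 0.8905 d⁻¹.
Then 1/θ_c = μ − k_d = 0.8905 − 0.0930 = 0.7975 d⁻¹, giving θ_c = 1.254 d.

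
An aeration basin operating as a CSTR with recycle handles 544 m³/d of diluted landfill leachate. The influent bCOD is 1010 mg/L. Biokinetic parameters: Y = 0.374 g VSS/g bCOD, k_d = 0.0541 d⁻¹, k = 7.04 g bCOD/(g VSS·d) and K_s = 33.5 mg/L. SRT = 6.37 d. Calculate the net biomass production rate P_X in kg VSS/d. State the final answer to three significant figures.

P_X ≈ 152 kg VSS/d

Effluent substrate depends only on kinetics and SRT: S = K_s(1 + k_d θ_c) / [θ_c(Yk − k_d) − 1] = 33.5 × (1 + 0.0541 × 6.37) / [6.37 × (0.374 × 7.04 − 0.0541) − 1] = 45.04 / 15.43 = 2.920 mg/L.
Observed yield with endogenous decay: Y_obs = Y / (1 + k_d·θ_c) = 0.374 / (1 + 0.0541 × 6.37) = 0.374 / 1.345 = 0.2781 g VSS/g bCOD.
Substrate removed = Q·(S₀ − S) = 544 m³/d × (1010 − 2.92) g/m³ = 5.48×10^5 g/d = 547.9 kg/d.
Biomass produced: P_X = Y_obs·Q·ΔS = 0.2781 × 547.9 ≈ 152.4 kg VSS/d.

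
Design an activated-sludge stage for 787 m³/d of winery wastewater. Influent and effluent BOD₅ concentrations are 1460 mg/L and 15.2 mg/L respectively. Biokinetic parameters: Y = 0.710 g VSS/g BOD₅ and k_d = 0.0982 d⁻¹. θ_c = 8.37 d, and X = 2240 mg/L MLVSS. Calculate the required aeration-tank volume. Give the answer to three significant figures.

V ≈ 1660 m³

Rearranging the biomass balance for a CMAS with decay, V = Y·Q·ΔS·θ_c / [X·(1+k_d θ_c)] = 0.710 × 787 × (1460 − 15.2) × 8.37 / [2240 × (1 + 0.0982 × 8.37)] = 6.76×10^6 / 4081 = 1656 m³.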